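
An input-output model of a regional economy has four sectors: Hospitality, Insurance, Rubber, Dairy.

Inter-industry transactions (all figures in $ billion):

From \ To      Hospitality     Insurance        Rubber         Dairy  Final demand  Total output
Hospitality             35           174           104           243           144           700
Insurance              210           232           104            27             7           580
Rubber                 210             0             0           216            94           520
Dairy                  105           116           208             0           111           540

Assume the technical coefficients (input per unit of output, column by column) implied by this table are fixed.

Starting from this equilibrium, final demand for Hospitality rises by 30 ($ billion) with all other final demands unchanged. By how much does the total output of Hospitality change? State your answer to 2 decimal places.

Δx_1 = 71.65

Technical coefficients a_ij = z_ij / X_j:
  a_11 = 35/700 = 0.05, a_21 = 210/700 = 0.30, a_31 = 210/700 = 0.30, a_41 = 105/700 = 0.15
  a_12 = 174/580 = 0.30, a_22 = 232/580 = 0.40, a_32 = 0/580 = 0.00, a_42 = 116/580 = 0.20
  a_13 = 104/520 = 0.20, a_23 = 104/520 = 0.20, a_33 = 0/520 = 0.00, a_43 = 208/520 = 0.40
  a_14 = 243/540 = 0.45, a_24 = 27/540 = 0.05, a_34 = 216/540 = 0.40, a_44 = 0/540 = 0.00
I − A =
  [   0.95    -0.30    -0.20    -0.45]
  [  -0.30     0.60    -0.20    -0.05]
  [  -0.30     0.00     1.00    -0.40]
  [  -0.15    -0.20    -0.40     1.00]
Compute the cofactors C_ij = (−1)^(i+j)·(3×3 minor ij) of I−A; the adjugate is their transpose:
adj(I−A) = Cᵀ =
  [ 0.47800   0.35800   0.31000   0.35700]
  [ 0.33750   0.60450   0.31100   0.30650]
  [ 0.23700   0.21100   0.40075   0.27750]
  [ 0.23400   0.25900   0.26900   0.42600]
det(I−A) = Σ_j (I−A)_1j·C_1j = (0.95)(0.47800) + (-0.30)(0.33750) + (-0.20)(0.23700) + (-0.45)(0.23400) = 0.20015
(I − A)⁻¹ = adj(I−A) / det(I−A) ≈
  [   2.3882     1.7887     1.5488     1.7837]
  [   1.6862     3.0202     1.5538     1.5314]
  [   1.1841     1.0542     2.0022     1.3865]
  [   1.1691     1.2940     1.3440     2.1284]
Δx = (I − A)⁻¹ Δd with Δd having +30 in the Hospitality component and 0 elsewhere.
So Δx_1 = L_11 · (+30), where L_11 = adj(I−A)_11 / det(I−A) = 0.47800 / 0.20015.
Δx_1 = 0.47800 × (+30) / 0.20015 = 14.34 / 0.20015 ≈ 71.65.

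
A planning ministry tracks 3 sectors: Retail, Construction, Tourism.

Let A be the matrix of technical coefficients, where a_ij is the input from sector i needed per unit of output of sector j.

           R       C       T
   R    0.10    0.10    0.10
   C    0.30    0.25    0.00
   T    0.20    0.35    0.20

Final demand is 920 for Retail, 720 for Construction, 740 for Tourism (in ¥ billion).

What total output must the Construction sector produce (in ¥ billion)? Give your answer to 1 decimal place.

x_C = 1522.9

I − A =
  [   0.90    -0.10    -0.10]
  [  -0.30     0.75     0.00]
  [  -0.20    -0.35     0.80]
Cofactors of I−A, C_ij = (−1)^(i+j)·(minor ij) (rows/columns in the sector order above):
  C_11 = (0.75)(0.80) − (0.00)(-0.35) = 0.6000
  C_12 = −[(-0.30)(0.80) − (0.00)(-0.20)] = 0.2400
  C_13 = (-0.30)(-0.35) − (0.75)(-0.20) = 0.2550
  C_21 = −[(-0.10)(0.80) − (-0.10)(-0.35)] = 0.1150
  C_22 = (0.90)(0.80) − (-0.10)(-0.20) = 0.7000
  C_23 = −[(0.90)(-0.35) − (-0.10)(-0.20)] = 0.3350
  C_31 = (-0.10)(0.00) − (-0.10)(0.75) = 0.0750
  C_32 = −[(0.90)(0.00) − (-0.10)(-0.30)] = 0.0300
  C_33 = (0.90)(0.75) − (-0.10)(-0.30) = 0.6450
det(I−A) = Σ_j (I−A)_1j·C_1j = (0.90)(0.6000) + (-0.10)(0.2400) + (-0.10)(0.2550) = 0.4905
adj(I−A) = Cᵀ =
  [ 0.6000   0.1150   0.0750]
  [ 0.2400   0.7000   0.0300]
  [ 0.2550   0.3350   0.6450]
(I − A)⁻¹ = adj(I−A) / det(I−A) ≈
  [   1.2232     0.2345     0.1529]
  [   0.4893     1.4271     0.0612]
  [   0.5199     0.6830     1.3150]
x = (I − A)⁻¹ d = adj(I−A)·d / det(I−A), with det(I−A) = 0.4905:
  x_R = (0.6000·920 + 0.1150·720 + 0.0750·740) / 0.4905 = 690.30 / 0.4905 ≈ 1407.3
  x_C = (0.2400·920 + 0.7000·720 + 0.0300·740) / 0.4905 = 747.00 / 0.4905 ≈ 1522.9
  x_T = (0.2550·920 + 0.3350·720 + 0.6450·740) / 0.4905 = 953.10 / 0.4905 ≈ 1943.1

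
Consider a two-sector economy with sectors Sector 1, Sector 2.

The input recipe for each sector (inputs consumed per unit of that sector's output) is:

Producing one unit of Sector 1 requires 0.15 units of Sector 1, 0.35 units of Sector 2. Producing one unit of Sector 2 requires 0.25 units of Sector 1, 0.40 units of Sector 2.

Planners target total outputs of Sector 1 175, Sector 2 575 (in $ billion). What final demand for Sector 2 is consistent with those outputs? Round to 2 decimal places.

d_2 = 283.75

I − A =
  [   0.85    -0.25]
  [  -0.35     0.60]
d = (I − A) x:
  d_1 = (+0.85)·175 + (-0.25)·575 = 5.00
  d_2 = (-0.35)·175 + (+0.60)·575 = 283.75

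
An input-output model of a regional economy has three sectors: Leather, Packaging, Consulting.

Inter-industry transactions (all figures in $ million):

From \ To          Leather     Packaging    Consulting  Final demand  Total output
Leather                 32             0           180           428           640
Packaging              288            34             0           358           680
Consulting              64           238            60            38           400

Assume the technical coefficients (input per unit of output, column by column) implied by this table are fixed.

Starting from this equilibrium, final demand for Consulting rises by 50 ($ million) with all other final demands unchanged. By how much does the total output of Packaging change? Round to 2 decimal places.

Δx_P = 15.49

Technical coefficients a_ij = z_ij / X_j:
  a_LL = 32/640 = 0.05, a_PL = 288/640 = 0.45, a_CL = 64/640 = 0.10
  a_LP = 0/680 = 0.00, a_PP = 34/680 = 0.05, a_CP = 238/680 = 0.35
  a_LC = 180/400 = 0.45, a_PC = 0/400 = 0.00, a_CC = 60/400 = 0.15
I − A =
  [   0.95     0.00    -0.45]
  [  -0.45     0.95     0.00]
  [  -0.10    -0.35     0.85]
Cofactors of I−A, C_ij = (−1)^(i+j)·(minor ij) (rows/columns in the sector order above):
  C_11 = (0.95)(0.85) − (0.00)(-0.35) = 0.8075
  C_12 = −[(-0.45)(0.85) − (0.00)(-0.10)] = 0.3825
  C_13 = (-0.45)(-0.35) − (0.95)(-0.10) = 0.2525
  C_21 = −[(0.00)(0.85) − (-0.45)(-0.35)] = 0.1575
  C_22 = (0.95)(0.85) − (-0.45)(-0.10) = 0.7625
  C_23 = −[(0.95)(-0.35) − (0.00)(-0.10)] = 0.3325
  C_31 = (0.00)(0.00) − (-0.45)(0.95) = 0.4275
  C_32 = −[(0.95)(0.00) − (-0.45)(-0.45)] = 0.2025
  C_33 = (0.95)(0.95) − (0.00)(-0.45) = 0.9025
det(I−A) = Σ_j (I−A)_1j·C_1j = (0.95)(0.8075) + (0.00)(0.3825) + (-0.45)(0.2525) = 0.6535
adj(I−A) = Cᵀ =
  [ 0.8075   0.1575   0.4275]
  [ 0.3825   0.7625   0.2025]
  [ 0.2525   0.3325   0.9025]
(I − A)⁻¹ = adj(I−A) / det(I−A) ≈
  [   1.2357     0.2410     0.6542]
  [   0.5853     1.1668     0.3099]
  [   0.3864     0.5088     1.3810]
Δx = (I − A)⁻¹ Δd with Δd having +50 in the Consulting component and 0 elsewhere.
So Δx_P = L_PC · (+50), where L_PC = adj(I−A)_PC / det(I−A) = 0.2025 / 0.6535.
Δx_P = 0.2025 × (+50) / 0.6535 = 10.125 / 0.6535 ≈ 15.49.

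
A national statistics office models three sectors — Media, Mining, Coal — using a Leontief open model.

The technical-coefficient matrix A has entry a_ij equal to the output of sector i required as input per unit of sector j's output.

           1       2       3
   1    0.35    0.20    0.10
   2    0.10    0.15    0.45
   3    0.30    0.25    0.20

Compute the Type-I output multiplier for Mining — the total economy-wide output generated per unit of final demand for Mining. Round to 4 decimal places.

m_2 = 3.0130

I − A =
  [   0.65    -0.20    -0.10]
  [  -0.10     0.85    -0.45]
  [  -0.30    -0.25     0.80]
Cofactors of I−A, C_ij = (−1)^(i+j)·(minor ij) (rows/columns in the sector order above):
  C_11 = (0.85)(0.80) − (-0.45)(-0.25) = 0.5675
  C_12 = −[(-0.10)(0.80) − (-0.45)(-0.30)] = 0.2150
  C_13 = (-0.10)(-0.25) − (0.85)(-0.30) = 0.2800
  C_21 = −[(-0.20)(0.80) − (-0.10)(-0.25)] = 0.1850
  C_22 = (0.65)(0.80) − (-0.10)(-0.30) = 0.4900
  C_23 = −[(0.65)(-0.25) − (-0.20)(-0.30)] = 0.2225
  C_31 = (-0.20)(-0.45) − (-0.10)(0.85) = 0.1750
  C_32 = −[(0.65)(-0.45) − (-0.10)(-0.10)] = 0.3025
  C_33 = (0.65)(0.85) − (-0.20)(-0.10) = 0.5325
det(I−A) = Σ_j (I−A)_1j·C_1j = (0.65)(0.5675) + (-0.20)(0.2150) + (-0.10)(0.2800) = 0.297875
adj(I−A) = Cᵀ =
  [ 0.5675   0.1850   0.1750]
  [ 0.2150   0.4900   0.3025]
  [ 0.2800   0.2225   0.5325]
(I − A)⁻¹ = adj(I−A) / det(I−A) ≈
  [   1.90516     0.62107     0.58749]
  [   0.72178     1.64499     1.01553]
  [   0.93999     0.74696     1.78766]
The output multiplier for sector j is the column-j sum of the Leontief inverse (I − A)⁻¹ = adj(I−A) / det(I−A).
Column 2 of adj(I−A): (0.1850, 0.4900, 0.2225); det(I−A) = 0.297875.
m_2 = (0.1850 + 0.4900 + 0.2225) / 0.297875 = 0.8975 / 0.297875 ≈ 3.0130.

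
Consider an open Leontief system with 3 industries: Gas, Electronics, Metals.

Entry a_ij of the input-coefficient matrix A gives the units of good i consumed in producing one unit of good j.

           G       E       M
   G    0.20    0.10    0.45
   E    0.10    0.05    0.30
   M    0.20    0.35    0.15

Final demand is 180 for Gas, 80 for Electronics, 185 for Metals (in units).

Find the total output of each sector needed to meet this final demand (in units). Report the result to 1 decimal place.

I − A =
  [   0.80    -0.10    -0.45]
  [  -0.10     0.95    -0.30]
  [  -0.20    -0.35     0.85]
Cofactors of I−A, C_ij = (−1)^(i+j)·(minor ij) (rows/columns in the sector order above):
  C_11 = (0.95)(0.85) − (-0.30)(-0.35) = 0.7025
  C_12 = −[(-0.10)(0.85) − (-0.30)(-0.20)] = 0.1450
  C_13 = (-0.10)(-0.35) − (0.95)(-0.20) = 0.2250
  C_21 = −[(-0.10)(0.85) − (-0.45)(-0.35)] = 0.2425
  C_22 = (0.80)(0.85) − (-0.45)(-0.20) = 0.5900
  C_23 = −[(0.80)(-0.35) − (-0.10)(-0.20)] = 0.3000
  C_31 = (-0.10)(-0.30) − (-0.45)(0.95) = 0.4575
  C_32 = −[(0.80)(-0.30) − (-0.45)(-0.10)] = 0.2850
  C_33 = (0.80)(0.95) − (-0.10)(-0.10) = 0.7500
det(I−A) = Σ_j (I−A)_1j·C_1j = (0.80)(0.7025) + (-0.10)(0.1450) + (-0.45)(0.2250) = 0.44625
adj(I−A) = Cᵀ =
  [ 0.7025   0.2425   0.4575]
  [ 0.1450   0.5900   0.2850]
  [ 0.2250   0.3000   0.7500]
(I − A)⁻¹ = adj(I−A) / det(I−A) ≈
  [   1.5742     0.5434     1.0252]
  [   0.3249     1.3221     0.6387]
  [   0.5042     0.6723     1.6807]
x = (I − A)⁻¹ d = adj(I−A)·d / det(I−A), with det(I−A) = 0.44625:
  x_G = (0.7025·180 + 0.2425·80 + 0.4575·185) / 0.44625 = 230.4875 / 0.44625 ≈ 516.5
  x_E = (0.1450·180 + 0.5900·80 + 0.2850·185) / 0.44625 = 126.025 / 0.44625 ≈ 282.4
  x_M = (0.2250·180 + 0.3000·80 + 0.7500·185) / 0.44625 = 203.25 / 0.44625 ≈ 455.5

x_G = 516.5, x_E = 282.4, x_M = 455.5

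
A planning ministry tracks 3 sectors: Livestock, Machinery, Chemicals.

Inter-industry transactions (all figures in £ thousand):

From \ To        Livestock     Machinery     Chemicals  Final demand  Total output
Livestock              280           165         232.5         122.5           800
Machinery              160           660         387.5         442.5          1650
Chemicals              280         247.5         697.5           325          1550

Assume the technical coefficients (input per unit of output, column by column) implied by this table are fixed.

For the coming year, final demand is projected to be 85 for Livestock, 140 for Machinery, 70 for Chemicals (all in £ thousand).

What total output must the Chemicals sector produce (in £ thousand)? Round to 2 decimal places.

Technical coefficients a_ij = z_ij / X_j:
  a_11 = 280/800 = 0.35, a_21 = 160/800 = 0.20, a_31 = 280/800 = 0.35
  a_12 = 165/1650 = 0.10, a_22 = 660/1650 = 0.40, a_32 = 247.5/1650 = 0.15
  a_13 = 232.5/1550 = 0.15, a_23 = 387.5/1550 = 0.25, a_33 = 697.5/1550 = 0.45
I − A =
  [   0.65    -0.10    -0.15]
  [  -0.20     0.60    -0.25]
  [  -0.35    -0.15     0.55]
Cofactors of I−A, C_ij = (−1)^(i+j)·(minor ij) (rows/columns in the sector order above):
  C_11 = (0.60)(0.55) − (-0.25)(-0.15) = 0.2925
  C_12 = −[(-0.20)(0.55) − (-0.25)(-0.35)] = 0.1975
  C_13 = (-0.20)(-0.15) − (0.60)(-0.35) = 0.2400
  C_21 = −[(-0.10)(0.55) − (-0.15)(-0.15)] = 0.0775
  C_22 = (0.65)(0.55) − (-0.15)(-0.35) = 0.3050
  C_23 = −[(0.65)(-0.15) − (-0.10)(-0.35)] = 0.1325
  C_31 = (-0.10)(-0.25) − (-0.15)(0.60) = 0.1150
  C_32 = −[(0.65)(-0.25) − (-0.15)(-0.20)] = 0.1925
  C_33 = (0.65)(0.60) − (-0.10)(-0.20) = 0.3700
det(I−A) = Σ_j (I−A)_1j·C_1j = (0.65)(0.2925) + (-0.10)(0.1975) + (-0.15)(0.2400) = 0.134375
adj(I−A) = Cᵀ =
  [ 0.2925   0.0775   0.1150]
  [ 0.1975   0.3050   0.1925]
  [ 0.2400   0.1325   0.3700]
(I − A)⁻¹ = adj(I−A) / det(I−A) ≈
  [   2.1767     0.5767     0.8558]
  [   1.4698     2.2698     1.4326]
  [   1.7860     0.9860     2.7535]
x = (I − A)⁻¹ d = adj(I−A)·d / det(I−A), with det(I−A) = 0.134375:
  x_1 = (0.2925·85 + 0.0775·140 + 0.1150·70) / 0.134375 = 43.7625 / 0.134375 ≈ 325.67
  x_2 = (0.1975·85 + 0.3050·140 + 0.1925·70) / 0.134375 = 72.9625 / 0.134375 ≈ 542.98
  x_3 = (0.2400·85 + 0.1325·140 + 0.3700·70) / 0.134375 = 64.85 / 0.134375 ≈ 482.60

x_3 = 482.60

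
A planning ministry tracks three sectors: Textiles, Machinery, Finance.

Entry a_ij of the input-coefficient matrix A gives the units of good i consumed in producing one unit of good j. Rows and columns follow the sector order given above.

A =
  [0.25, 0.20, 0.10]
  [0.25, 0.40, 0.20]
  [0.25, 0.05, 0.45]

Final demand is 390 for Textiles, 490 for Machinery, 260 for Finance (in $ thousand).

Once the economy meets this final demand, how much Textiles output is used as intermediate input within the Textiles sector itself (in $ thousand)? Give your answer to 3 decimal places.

z_TT = 278.054

I − A =
  [   0.75    -0.20    -0.10]
  [  -0.25     0.60    -0.20]
  [  -0.25    -0.05     0.55]
Cofactors of I−A, C_ij = (−1)^(i+j)·(minor ij) (rows/columns in the sector order above):
  C_11 = (0.60)(0.55) − (-0.20)(-0.05) = 0.3200
  C_12 = −[(-0.25)(0.55) − (-0.20)(-0.25)] = 0.1875
  C_13 = (-0.25)(-0.05) − (0.60)(-0.25) = 0.1625
  C_21 = −[(-0.20)(0.55) − (-0.10)(-0.05)] = 0.1150
  C_22 = (0.75)(0.55) − (-0.10)(-0.25) = 0.3875
  C_23 = −[(0.75)(-0.05) − (-0.20)(-0.25)] = 0.0875
  C_31 = (-0.20)(-0.20) − (-0.10)(0.60) = 0.1000
  C_32 = −[(0.75)(-0.20) − (-0.10)(-0.25)] = 0.1750
  C_33 = (0.75)(0.60) − (-0.20)(-0.25) = 0.4000
det(I−A) = Σ_j (I−A)_1j·C_1j = (0.75)(0.3200) + (-0.20)(0.1875) + (-0.10)(0.1625) = 0.18625
adj(I−A) = Cᵀ =
  [ 0.3200   0.1150   0.1000]
  [ 0.1875   0.3875   0.1750]
  [ 0.1625   0.0875   0.4000]
(I − A)⁻¹ = adj(I−A) / det(I−A) ≈
  [   1.7181     0.6174     0.5369]
  [   1.0067     2.0805     0.9396]
  [   0.8725     0.4698     2.1477]
First solve x = (I − A)⁻¹ d = adj(I−A)·d / det(I−A); in particular x_T = (0.3200·390 + 0.1150·490 + 0.1000·260) / 0.18625 = 207.15 / 0.18625 ≈ 1112.21477.
Intermediate flow from T to T: z_TT = a_TT · x_T = 0.25 × 207.15 / 0.18625 = 51.7875 / 0.18625 ≈ 278.054.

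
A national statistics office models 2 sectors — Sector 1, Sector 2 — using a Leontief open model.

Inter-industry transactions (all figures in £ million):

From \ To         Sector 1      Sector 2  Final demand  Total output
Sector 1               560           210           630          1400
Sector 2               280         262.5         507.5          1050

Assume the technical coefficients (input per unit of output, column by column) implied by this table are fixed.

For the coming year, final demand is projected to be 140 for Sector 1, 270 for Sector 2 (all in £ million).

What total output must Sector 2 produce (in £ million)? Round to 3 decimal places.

Technical coefficients a_ij = z_ij / X_j:
  a_11 = 560/1400 = 0.40, a_21 = 280/1400 = 0.20
  a_12 = 210/1050 = 0.20, a_22 = 262.5/1050 = 0.25
I − A =
  [   0.60    -0.20]
  [  -0.20     0.75]
det(I−A) = (0.60)(0.75) − (-0.20)(-0.20) = 0.4100
adj(I−A) = [[0.75, 0.20], [0.20, 0.60]]
(I − A)⁻¹ = adj(I−A) / det(I−A) ≈
  [   1.8293     0.4878]
  [   0.4878     1.4634]
x = (I − A)⁻¹ d = adj(I−A)·d / det(I−A), with det(I−A) = 0.4100:
  x_1 = (0.75·140 + 0.20·270) / 0.4100 = 159.00 / 0.4100 ≈ 387.805
  x_2 = (0.20·140 + 0.60·270) / 0.4100 = 190.00 / 0.4100 ≈ 463.415

x_2 = 463.415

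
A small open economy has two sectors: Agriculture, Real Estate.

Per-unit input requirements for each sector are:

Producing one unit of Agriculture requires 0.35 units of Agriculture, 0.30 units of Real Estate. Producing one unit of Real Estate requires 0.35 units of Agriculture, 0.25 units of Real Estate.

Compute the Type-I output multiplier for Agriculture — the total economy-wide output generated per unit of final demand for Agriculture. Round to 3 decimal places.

I − A =
  [   0.65    -0.35]
  [  -0.30     0.75]
det(I−A) = (0.65)(0.75) − (-0.35)(-0.30) = 0.3825
adj(I−A) = [[0.75, 0.35], [0.30, 0.65]]
(I − A)⁻¹ = adj(I−A) / det(I−A) ≈
  [   1.9608     0.9150]
  [   0.7843     1.6993]
The output multiplier for sector j is the column-j sum of the Leontief inverse (I − A)⁻¹ = adj(I−A) / det(I−A).
Column 1 of adj(I−A): (0.75, 0.30); det(I−A) = 0.3825.
m_1 = (0.75 + 0.30) / 0.3825 = 1.05 / 0.3825 ≈ 2.745.

m_1 = 2.745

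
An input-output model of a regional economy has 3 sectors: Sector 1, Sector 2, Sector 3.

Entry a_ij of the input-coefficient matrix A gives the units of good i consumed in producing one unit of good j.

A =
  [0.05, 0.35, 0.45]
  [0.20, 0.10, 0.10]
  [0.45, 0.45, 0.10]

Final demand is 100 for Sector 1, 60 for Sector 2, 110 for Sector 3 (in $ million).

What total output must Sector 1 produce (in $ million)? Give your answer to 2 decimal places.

I − A =
  [   0.95    -0.35    -0.45]
  [  -0.20     0.90    -0.10]
  [  -0.45    -0.45     0.90]
Cofactors of I−A, C_ij = (−1)^(i+j)·(minor ij) (rows/columns in the sector order above):
  C_11 = (0.90)(0.90) − (-0.10)(-0.45) = 0.7650
  C_12 = −[(-0.20)(0.90) − (-0.10)(-0.45)] = 0.2250
  C_13 = (-0.20)(-0.45) − (0.90)(-0.45) = 0.4950
  C_21 = −[(-0.35)(0.90) − (-0.45)(-0.45)] = 0.5175
  C_22 = (0.95)(0.90) − (-0.45)(-0.45) = 0.6525
  C_23 = −[(0.95)(-0.45) − (-0.35)(-0.45)] = 0.5850
  C_31 = (-0.35)(-0.10) − (-0.45)(0.90) = 0.4400
  C_32 = −[(0.95)(-0.10) − (-0.45)(-0.20)] = 0.1850
  C_33 = (0.95)(0.90) − (-0.35)(-0.20) = 0.7850
det(I−A) = Σ_j (I−A)_1j·C_1j = (0.95)(0.7650) + (-0.35)(0.2250) + (-0.45)(0.4950) = 0.42525
adj(I−A) = Cᵀ =
  [ 0.7650   0.5175   0.4400]
  [ 0.2250   0.6525   0.1850]
  [ 0.4950   0.5850   0.7850]
(I − A)⁻¹ = adj(I−A) / det(I−A) ≈
  [   1.7989     1.2169     1.0347]
  [   0.5291     1.5344     0.4350]
  [   1.1640     1.3757     1.8460]
x = (I − A)⁻¹ d = adj(I−A)·d / det(I−A), with det(I−A) = 0.42525:
  x_1 = (0.7650·100 + 0.5175·60 + 0.4400·110) / 0.42525 = 155.95 / 0.42525 ≈ 366.73
  x_2 = (0.2250·100 + 0.6525·60 + 0.1850·110) / 0.42525 = 82.00 / 0.42525 ≈ 192.83
  x_3 = (0.4950·100 + 0.5850·60 + 0.7850·110) / 0.42525 = 170.95 / 0.42525 ≈ 402.00

x_1 = 366.73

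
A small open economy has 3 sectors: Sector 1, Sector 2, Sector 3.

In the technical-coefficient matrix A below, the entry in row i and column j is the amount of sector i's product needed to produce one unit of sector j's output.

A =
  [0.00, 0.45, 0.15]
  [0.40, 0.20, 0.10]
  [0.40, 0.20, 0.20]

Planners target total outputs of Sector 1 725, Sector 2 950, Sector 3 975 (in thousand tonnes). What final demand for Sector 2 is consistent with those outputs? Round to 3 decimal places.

d_2 = 372.500

I − A =
  [   1.00    -0.45    -0.15]
  [  -0.40     0.80    -0.10]
  [  -0.40    -0.20     0.80]
d = (I − A) x:
  d_1 = (+1.00)·725 + (-0.45)·950 + (-0.15)·975 = 151.250
  d_2 = (-0.40)·725 + (+0.80)·950 + (-0.10)·975 = 372.500
  d_3 = (-0.40)·725 + (-0.20)·950 + (+0.80)·975 = 300.000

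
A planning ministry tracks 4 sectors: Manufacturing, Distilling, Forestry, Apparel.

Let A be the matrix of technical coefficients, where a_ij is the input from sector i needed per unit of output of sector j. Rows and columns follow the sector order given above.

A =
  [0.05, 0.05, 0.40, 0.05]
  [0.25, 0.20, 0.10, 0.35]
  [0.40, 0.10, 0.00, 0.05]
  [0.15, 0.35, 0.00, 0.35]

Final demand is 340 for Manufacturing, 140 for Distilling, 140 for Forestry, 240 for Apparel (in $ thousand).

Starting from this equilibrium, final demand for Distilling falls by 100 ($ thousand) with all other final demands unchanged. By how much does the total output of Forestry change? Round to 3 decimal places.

Δx_3 = -36.249

I − A =
  [   0.95    -0.05    -0.40    -0.05]
  [  -0.25     0.80    -0.10    -0.35]
  [  -0.40    -0.10     1.00    -0.05]
  [  -0.15    -0.35     0.00     0.65]
Compute the cofactors C_ij = (−1)^(i+j)·(3×3 minor ij) of I−A; the adjugate is their transpose:
adj(I−A) = Cᵀ =
  [ 0.389250   0.083000   0.164000   0.087250]
  [ 0.241750   0.503000   0.147000   0.300750]
  [ 0.190875   0.098000   0.356500   0.094875]
  [ 0.220000   0.290000   0.117000   0.598000]
det(I−A) = Σ_j (I−A)_1j·C_1j = (0.95)(0.389250) + (-0.05)(0.241750) + (-0.40)(0.190875) + (-0.05)(0.220000) = 0.27035
(I − A)⁻¹ = adj(I−A) / det(I−A) ≈
  [   1.4398     0.3070     0.6066     0.3227]
  [   0.8942     1.8606     0.5437     1.1124]
  [   0.7060     0.3625     1.3187     0.3509]
  [   0.8138     1.0727     0.4328     2.2119]
Δx = (I − A)⁻¹ Δd with Δd having -100 in the Distilling component and 0 elsewhere.
So Δx_3 = L_32 · (-100), where L_32 = adj(I−A)_32 / det(I−A) = 0.098000 / 0.27035.
Δx_3 = 0.098000 × (-100) / 0.27035 = -9.80 / 0.27035 ≈ -36.249.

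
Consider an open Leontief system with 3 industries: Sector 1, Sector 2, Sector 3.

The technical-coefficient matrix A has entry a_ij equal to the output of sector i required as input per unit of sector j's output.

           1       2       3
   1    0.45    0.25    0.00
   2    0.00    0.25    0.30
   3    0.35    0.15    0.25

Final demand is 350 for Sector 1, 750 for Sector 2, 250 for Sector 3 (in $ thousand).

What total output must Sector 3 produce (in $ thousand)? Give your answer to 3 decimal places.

x_3 = 1248.186

I − A =
  [   0.55    -0.25     0.00]
  [   0.00     0.75    -0.30]
  [  -0.35    -0.15     0.75]
Cofactors of I−A, C_ij = (−1)^(i+j)·(minor ij) (rows/columns in the sector order above):
  C_11 = (0.75)(0.75) − (-0.30)(-0.15) = 0.5175
  C_12 = −[(0.00)(0.75) − (-0.30)(-0.35)] = 0.1050
  C_13 = (0.00)(-0.15) − (0.75)(-0.35) = 0.2625
  C_21 = −[(-0.25)(0.75) − (0.00)(-0.15)] = 0.1875
  C_22 = (0.55)(0.75) − (0.00)(-0.35) = 0.4125
  C_23 = −[(0.55)(-0.15) − (-0.25)(-0.35)] = 0.1700
  C_31 = (-0.25)(-0.30) − (0.00)(0.75) = 0.0750
  C_32 = −[(0.55)(-0.30) − (0.00)(0.00)] = 0.1650
  C_33 = (0.55)(0.75) − (-0.25)(0.00) = 0.4125
det(I−A) = Σ_j (I−A)_1j·C_1j = (0.55)(0.5175) + (-0.25)(0.1050) + (0.00)(0.2625) = 0.258375
adj(I−A) = Cᵀ =
  [ 0.5175   0.1875   0.0750]
  [ 0.1050   0.4125   0.1650]
  [ 0.2625   0.1700   0.4125]
(I − A)⁻¹ = adj(I−A) / det(I−A) ≈
  [   2.0029     0.7257     0.2903]
  [   0.4064     1.5965     0.6386]
  [   1.0160     0.6580     1.5965]
x = (I − A)⁻¹ d = adj(I−A)·d / det(I−A), with det(I−A) = 0.258375:
  x_1 = (0.5175·350 + 0.1875·750 + 0.0750·250) / 0.258375 = 340.50 / 0.258375 ≈ 1317.852
  x_2 = (0.1050·350 + 0.4125·750 + 0.1650·250) / 0.258375 = 387.375 / 0.258375 ≈ 1499.274
  x_3 = (0.2625·350 + 0.1700·750 + 0.4125·250) / 0.258375 = 322.50 / 0.258375 ≈ 1248.186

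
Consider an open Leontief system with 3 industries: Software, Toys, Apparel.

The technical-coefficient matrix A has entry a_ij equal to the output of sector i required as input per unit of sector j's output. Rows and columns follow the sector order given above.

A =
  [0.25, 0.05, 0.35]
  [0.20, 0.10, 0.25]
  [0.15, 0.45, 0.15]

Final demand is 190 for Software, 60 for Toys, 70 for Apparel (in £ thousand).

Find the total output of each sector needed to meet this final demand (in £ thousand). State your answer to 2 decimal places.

x_S = 397.00, x_T = 231.23, x_A = 274.83

I − A =
  [   0.75    -0.05    -0.35]
  [  -0.20     0.90    -0.25]
  [  -0.15    -0.45     0.85]
Cofactors of I−A, C_ij = (−1)^(i+j)·(minor ij) (rows/columns in the sector order above):
  C_11 = (0.90)(0.85) − (-0.25)(-0.45) = 0.6525
  C_12 = −[(-0.20)(0.85) − (-0.25)(-0.15)] = 0.2075
  C_13 = (-0.20)(-0.45) − (0.90)(-0.15) = 0.2250
  C_21 = −[(-0.05)(0.85) − (-0.35)(-0.45)] = 0.2000
  C_22 = (0.75)(0.85) − (-0.35)(-0.15) = 0.5850
  C_23 = −[(0.75)(-0.45) − (-0.05)(-0.15)] = 0.3450
  C_31 = (-0.05)(-0.25) − (-0.35)(0.90) = 0.3275
  C_32 = −[(0.75)(-0.25) − (-0.35)(-0.20)] = 0.2575
  C_33 = (0.75)(0.90) − (-0.05)(-0.20) = 0.6650
det(I−A) = Σ_j (I−A)_1j·C_1j = (0.75)(0.6525) + (-0.05)(0.2075) + (-0.35)(0.2250) = 0.40025
adj(I−A) = Cᵀ =
  [ 0.6525   0.2000   0.3275]
  [ 0.2075   0.5850   0.2575]
  [ 0.2250   0.3450   0.6650]
(I − A)⁻¹ = adj(I−A) / det(I−A) ≈
  [   1.6302     0.4997     0.8182]
  [   0.5184     1.4616     0.6433]
  [   0.5621     0.8620     1.6615]
x = (I − A)⁻¹ d = adj(I−A)·d / det(I−A), with det(I−A) = 0.40025:
  x_S = (0.6525·190 + 0.2000·60 + 0.3275·70) / 0.40025 = 158.90 / 0.40025 ≈ 397.00
  x_T = (0.2075·190 + 0.5850·60 + 0.2575·70) / 0.40025 = 92.55 / 0.40025 ≈ 231.23
  x_A = (0.2250·190 + 0.3450·60 + 0.6650·70) / 0.40025 = 110.00 / 0.40025 ≈ 274.83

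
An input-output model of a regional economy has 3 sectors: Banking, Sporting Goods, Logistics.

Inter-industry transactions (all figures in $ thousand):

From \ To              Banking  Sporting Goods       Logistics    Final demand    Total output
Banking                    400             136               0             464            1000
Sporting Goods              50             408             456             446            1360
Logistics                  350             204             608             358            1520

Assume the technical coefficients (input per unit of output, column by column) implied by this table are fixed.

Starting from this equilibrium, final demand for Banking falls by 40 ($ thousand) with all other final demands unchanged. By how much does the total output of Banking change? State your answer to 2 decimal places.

Technical coefficients a_ij = z_ij / X_j:
  a_11 = 400/1000 = 0.40, a_21 = 50/1000 = 0.05, a_31 = 350/1000 = 0.35
  a_12 = 136/1360 = 0.10, a_22 = 408/1360 = 0.30, a_32 = 204/1360 = 0.15
  a_13 = 0/1520 = 0.00, a_23 = 456/1520 = 0.30, a_33 = 608/1520 = 0.40
I − A =
  [   0.60    -0.10     0.00]
  [  -0.05     0.70    -0.30]
  [  -0.35    -0.15     0.60]
Cofactors of I−A, C_ij = (−1)^(i+j)·(minor ij) (rows/columns in the sector order above):
  C_11 = (0.70)(0.60) − (-0.30)(-0.15) = 0.3750
  C_12 = −[(-0.05)(0.60) − (-0.30)(-0.35)] = 0.1350
  C_13 = (-0.05)(-0.15) − (0.70)(-0.35) = 0.2525
  C_21 = −[(-0.10)(0.60) − (0.00)(-0.15)] = 0.0600
  C_22 = (0.60)(0.60) − (0.00)(-0.35) = 0.3600
  C_23 = −[(0.60)(-0.15) − (-0.10)(-0.35)] = 0.1250
  C_31 = (-0.10)(-0.30) − (0.00)(0.70) = 0.0300
  C_32 = −[(0.60)(-0.30) − (0.00)(-0.05)] = 0.1800
  C_33 = (0.60)(0.70) − (-0.10)(-0.05) = 0.4150
det(I−A) = Σ_j (I−A)_1j·C_1j = (0.60)(0.3750) + (-0.10)(0.1350) + (0.00)(0.2525) = 0.2115
adj(I−A) = Cᵀ =
  [ 0.3750   0.0600   0.0300]
  [ 0.1350   0.3600   0.1800]
  [ 0.2525   0.1250   0.4150]
(I − A)⁻¹ = adj(I−A) / det(I−A) ≈
  [   1.7730     0.2837     0.1418]
  [   0.6383     1.7021     0.8511]
  [   1.1939     0.5910     1.9622]
Δx = (I − A)⁻¹ Δd with Δd having -40 in the Banking component and 0 elsewhere.
So Δx_1 = L_11 · (-40), where L_11 = adj(I−A)_11 / det(I−A) = 0.3750 / 0.2115.
Δx_1 = 0.3750 × (-40) / 0.2115 = -15.00 / 0.2115 ≈ -70.92.

Δx_1 = -70.92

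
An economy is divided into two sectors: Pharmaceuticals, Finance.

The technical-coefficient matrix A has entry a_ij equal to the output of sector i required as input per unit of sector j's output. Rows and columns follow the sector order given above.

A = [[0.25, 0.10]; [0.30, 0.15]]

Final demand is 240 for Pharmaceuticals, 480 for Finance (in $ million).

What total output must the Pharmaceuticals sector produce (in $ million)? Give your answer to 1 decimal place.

x_P = 414.8

I − A =
  [   0.75    -0.10]
  [  -0.30     0.85]
det(I−A) = (0.75)(0.85) − (-0.10)(-0.30) = 0.6075
adj(I−A) = [[0.85, 0.10], [0.30, 0.75]]
(I − A)⁻¹ = adj(I−A) / det(I−A) ≈
  [   1.3992     0.1646]
  [   0.4938     1.2346]
x = (I − A)⁻¹ d = adj(I−A)·d / det(I−A), with det(I−A) = 0.6075:
  x_P = (0.85·240 + 0.10·480) / 0.6075 = 252.00 / 0.6075 ≈ 414.8
  x_F = (0.30·240 + 0.75·480) / 0.6075 = 432.00 / 0.6075 ≈ 711.1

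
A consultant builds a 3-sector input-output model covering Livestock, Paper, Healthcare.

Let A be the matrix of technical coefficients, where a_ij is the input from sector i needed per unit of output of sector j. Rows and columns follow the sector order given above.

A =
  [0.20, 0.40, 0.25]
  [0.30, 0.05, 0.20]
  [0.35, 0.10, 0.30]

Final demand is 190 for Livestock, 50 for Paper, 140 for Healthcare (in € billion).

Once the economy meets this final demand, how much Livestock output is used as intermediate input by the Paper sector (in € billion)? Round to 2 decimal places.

I − A =
  [   0.80    -0.40    -0.25]
  [  -0.30     0.95    -0.20]
  [  -0.35    -0.10     0.70]
Cofactors of I−A, C_ij = (−1)^(i+j)·(minor ij) (rows/columns in the sector order above):
  C_11 = (0.95)(0.70) − (-0.20)(-0.10) = 0.6450
  C_12 = −[(-0.30)(0.70) − (-0.20)(-0.35)] = 0.2800
  C_13 = (-0.30)(-0.10) − (0.95)(-0.35) = 0.3625
  C_21 = −[(-0.40)(0.70) − (-0.25)(-0.10)] = 0.3050
  C_22 = (0.80)(0.70) − (-0.25)(-0.35) = 0.4725
  C_23 = −[(0.80)(-0.10) − (-0.40)(-0.35)] = 0.2200
  C_31 = (-0.40)(-0.20) − (-0.25)(0.95) = 0.3175
  C_32 = −[(0.80)(-0.20) − (-0.25)(-0.30)] = 0.2350
  C_33 = (0.80)(0.95) − (-0.40)(-0.30) = 0.6400
det(I−A) = Σ_j (I−A)_1j·C_1j = (0.80)(0.6450) + (-0.40)(0.2800) + (-0.25)(0.3625) = 0.313375
adj(I−A) = Cᵀ =
  [ 0.6450   0.3050   0.3175]
  [ 0.2800   0.4725   0.2350]
  [ 0.3625   0.2200   0.6400]
(I − A)⁻¹ = adj(I−A) / det(I−A) ≈
  [   2.0582     0.9733     1.0132]
  [   0.8935     1.5078     0.7499]
  [   1.1568     0.7020     2.0423]
First solve x = (I − A)⁻¹ d = adj(I−A)·d / det(I−A); in particular x_2 = (0.2800·190 + 0.4725·50 + 0.2350·140) / 0.313375 = 109.725 / 0.313375 ≈ 350.1396.
Intermediate flow from 1 to 2: z_12 = a_12 · x_2 = 0.40 × 109.725 / 0.313375 = 43.89 / 0.313375 ≈ 140.06.

z_12 = 140.06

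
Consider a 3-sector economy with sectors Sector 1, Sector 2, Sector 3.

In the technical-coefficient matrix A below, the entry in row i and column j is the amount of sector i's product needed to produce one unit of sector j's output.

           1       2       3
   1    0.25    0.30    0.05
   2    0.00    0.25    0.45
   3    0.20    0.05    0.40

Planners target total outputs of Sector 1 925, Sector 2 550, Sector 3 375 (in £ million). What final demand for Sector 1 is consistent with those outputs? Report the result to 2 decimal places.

I − A =
  [   0.75    -0.30    -0.05]
  [   0.00     0.75    -0.45]
  [  -0.20    -0.05     0.60]
d = (I − A) x:
  d_1 = (+0.75)·925 + (-0.30)·550 + (-0.05)·375 = 510.00
  d_2 = (+0.00)·925 + (+0.75)·550 + (-0.45)·375 = 243.75
  d_3 = (-0.20)·925 + (-0.05)·550 + (+0.60)·375 = 12.50

d_1 = 510.00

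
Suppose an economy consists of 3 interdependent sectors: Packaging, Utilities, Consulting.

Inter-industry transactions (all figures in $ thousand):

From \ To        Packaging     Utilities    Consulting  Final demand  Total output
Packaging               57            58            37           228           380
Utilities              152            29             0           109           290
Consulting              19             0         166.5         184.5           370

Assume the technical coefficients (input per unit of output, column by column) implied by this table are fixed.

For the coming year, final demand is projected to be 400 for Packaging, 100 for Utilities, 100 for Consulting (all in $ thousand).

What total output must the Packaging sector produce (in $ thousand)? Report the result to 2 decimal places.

x_P = 585.63

Technical coefficients a_ij = z_ij / X_j:
  a_PP = 57/380 = 0.15, a_UP = 152/380 = 0.40, a_CP = 19/380 = 0.05
  a_PU = 58/290 = 0.20, a_UU = 29/290 = 0.10, a_CU = 0/290 = 0.00
  a_PC = 37/370 = 0.10, a_UC = 0/370 = 0.00, a_CC = 166.5/370 = 0.45
I − A =
  [   0.85    -0.20    -0.10]
  [  -0.40     0.90     0.00]
  [  -0.05     0.00     0.55]
Cofactors of I−A, C_ij = (−1)^(i+j)·(minor ij) (rows/columns in the sector order above):
  C_11 = (0.90)(0.55) − (0.00)(0.00) = 0.4950
  C_12 = −[(-0.40)(0.55) − (0.00)(-0.05)] = 0.2200
  C_13 = (-0.40)(0.00) − (0.90)(-0.05) = 0.0450
  C_21 = −[(-0.20)(0.55) − (-0.10)(0.00)] = 0.1100
  C_22 = (0.85)(0.55) − (-0.10)(-0.05) = 0.4625
  C_23 = −[(0.85)(0.00) − (-0.20)(-0.05)] = 0.0100
  C_31 = (-0.20)(0.00) − (-0.10)(0.90) = 0.0900
  C_32 = −[(0.85)(0.00) − (-0.10)(-0.40)] = 0.0400
  C_33 = (0.85)(0.90) − (-0.20)(-0.40) = 0.6850
det(I−A) = Σ_j (I−A)_1j·C_1j = (0.85)(0.4950) + (-0.20)(0.2200) + (-0.10)(0.0450) = 0.37225
adj(I−A) = Cᵀ =
  [ 0.4950   0.1100   0.0900]
  [ 0.2200   0.4625   0.0400]
  [ 0.0450   0.0100   0.6850]
(I − A)⁻¹ = adj(I−A) / det(I−A) ≈
  [   1.3298     0.2955     0.2418]
  [   0.5910     1.2424     0.1075]
  [   0.1209     0.0269     1.8402]
x = (I − A)⁻¹ d = adj(I−A)·d / det(I−A), with det(I−A) = 0.37225:
  x_P = (0.4950·400 + 0.1100·100 + 0.0900·100) / 0.37225 = 218.00 / 0.37225 ≈ 585.63
  x_U = (0.2200·400 + 0.4625·100 + 0.0400·100) / 0.37225 = 138.25 / 0.37225 ≈ 371.39
  x_C = (0.0450·400 + 0.0100·100 + 0.6850·100) / 0.37225 = 87.50 / 0.37225 ≈ 235.06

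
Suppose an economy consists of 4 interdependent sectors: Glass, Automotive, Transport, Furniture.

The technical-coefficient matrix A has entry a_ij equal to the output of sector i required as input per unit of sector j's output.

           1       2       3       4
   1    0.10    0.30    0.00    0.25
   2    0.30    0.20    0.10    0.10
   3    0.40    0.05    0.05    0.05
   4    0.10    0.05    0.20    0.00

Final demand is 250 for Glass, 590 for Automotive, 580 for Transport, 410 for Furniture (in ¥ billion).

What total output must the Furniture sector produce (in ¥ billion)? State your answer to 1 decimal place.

I − A =
  [   0.90    -0.30     0.00    -0.25]
  [  -0.30     0.80    -0.10    -0.10]
  [  -0.40    -0.05     0.95    -0.05]
  [  -0.10    -0.05    -0.20     1.00]
Compute the cofactors C_ij = (−1)^(i+j)·(3×3 minor ij) of I−A; the adjugate is their transpose:
adj(I−A) = Cᵀ =
  [ 0.741000   0.296375   0.077250   0.218750]
  [ 0.340000   0.802250   0.120500   0.171250]
  [ 0.338250   0.172500   0.598750   0.131750]
  [ 0.158750   0.104250   0.133500   0.582000]
det(I−A) = Σ_j (I−A)_1j·C_1j = (0.90)(0.741000) + (-0.30)(0.340000) + (0.00)(0.338250) + (-0.25)(0.158750) = 0.5252125
(I − A)⁻¹ = adj(I−A) / det(I−A) ≈
  [   1.4109     0.5643     0.1471     0.4165]
  [   0.6474     1.5275     0.2294     0.3261]
  [   0.6440     0.3284     1.1400     0.2509]
  [   0.3023     0.1985     0.2542     1.1081]
x = (I − A)⁻¹ d = adj(I−A)·d / det(I−A), with det(I−A) = 0.5252125:
  x_1 = (0.741000·250 + 0.296375·590 + 0.077250·580 + 0.218750·410) / 0.5252125 = 494.60375 / 0.5252125 ≈ 941.7
  x_2 = (0.340000·250 + 0.802250·590 + 0.120500·580 + 0.171250·410) / 0.5252125 = 698.43 / 0.5252125 ≈ 1329.8
  x_3 = (0.338250·250 + 0.172500·590 + 0.598750·580 + 0.131750·410) / 0.5252125 = 587.63 / 0.5252125 ≈ 1118.8
  x_4 = (0.158750·250 + 0.104250·590 + 0.133500·580 + 0.582000·410) / 0.5252125 = 417.245 / 0.5252125 ≈ 794.4

x_4 = 794.4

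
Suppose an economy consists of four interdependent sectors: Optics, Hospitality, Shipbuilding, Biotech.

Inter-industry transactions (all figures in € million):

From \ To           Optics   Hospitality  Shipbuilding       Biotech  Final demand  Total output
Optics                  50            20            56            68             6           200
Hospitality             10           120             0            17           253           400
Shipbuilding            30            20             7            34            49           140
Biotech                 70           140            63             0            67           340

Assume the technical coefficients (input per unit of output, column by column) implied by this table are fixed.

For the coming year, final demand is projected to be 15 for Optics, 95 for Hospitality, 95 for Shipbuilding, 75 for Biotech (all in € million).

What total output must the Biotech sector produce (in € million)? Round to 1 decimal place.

Technical coefficients a_ij = z_ij / X_j:
  a_OO = 50/200 = 0.25, a_HO = 10/200 = 0.05, a_SO = 30/200 = 0.15, a_BO = 70/200 = 0.35
  a_OH = 20/400 = 0.05, a_HH = 120/400 = 0.30, a_SH = 20/400 = 0.05, a_BH = 140/400 = 0.35
  a_OS = 56/140 = 0.40, a_HS = 0/140 = 0.00, a_SS = 7/140 = 0.05, a_BS = 63/140 = 0.45
  a_OB = 68/340 = 0.20, a_HB = 17/340 = 0.05, a_SB = 34/340 = 0.10, a_BB = 0/340 = 0.00
I − A =
  [   0.75    -0.05    -0.40    -0.20]
  [  -0.05     0.70     0.00    -0.05]
  [  -0.15    -0.05     0.95    -0.10]
  [  -0.35    -0.35    -0.45     1.00]
Compute the cofactors C_ij = (−1)^(i+j)·(3×3 minor ij) of I−A; the adjugate is their transpose:
adj(I−A) = Cᵀ =
  [ 0.615750   0.150250   0.337125   0.164375]
  [ 0.065250   0.524750   0.048375   0.044125]
  [ 0.132000   0.080000   0.456000   0.076000]
  [ 0.297750   0.272250   0.340125   0.453375]
det(I−A) = Σ_j (I−A)_1j·C_1j = (0.75)(0.615750) + (-0.05)(0.065250) + (-0.40)(0.132000) + (-0.20)(0.297750) = 0.3462
(I − A)⁻¹ = adj(I−A) / det(I−A) ≈
  [   1.7786     0.4340     0.9738     0.4748]
  [   0.1885     1.5157     0.1397     0.1275]
  [   0.3813     0.2311     1.3172     0.2195]
  [   0.8601     0.7864     0.9825     1.3096]
x = (I − A)⁻¹ d = adj(I−A)·d / det(I−A), with det(I−A) = 0.3462:
  x_O = (0.615750·15 + 0.150250·95 + 0.337125·95 + 0.164375·75) / 0.3462 = 67.865 / 0.3462 ≈ 196.0
  x_H = (0.065250·15 + 0.524750·95 + 0.048375·95 + 0.044125·75) / 0.3462 = 58.735 / 0.3462 ≈ 169.7
  x_S = (0.132000·15 + 0.080000·95 + 0.456000·95 + 0.076000·75) / 0.3462 = 58.60 / 0.3462 ≈ 169.3
  x_B = (0.297750·15 + 0.272250·95 + 0.340125·95 + 0.453375·75) / 0.3462 = 96.645 / 0.3462 ≈ 279.2

x_B = 279.2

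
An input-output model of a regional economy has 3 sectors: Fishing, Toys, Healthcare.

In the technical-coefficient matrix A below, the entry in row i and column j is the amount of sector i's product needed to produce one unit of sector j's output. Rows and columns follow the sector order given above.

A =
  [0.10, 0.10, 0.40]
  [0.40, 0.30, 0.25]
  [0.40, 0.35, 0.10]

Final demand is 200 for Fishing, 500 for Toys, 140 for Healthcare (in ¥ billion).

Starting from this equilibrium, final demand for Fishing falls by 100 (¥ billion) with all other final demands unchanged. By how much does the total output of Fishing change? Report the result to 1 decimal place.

Δx_1 = -197.8

I − A =
  [   0.90    -0.10    -0.40]
  [  -0.40     0.70    -0.25]
  [  -0.40    -0.35     0.90]
Cofactors of I−A, C_ij = (−1)^(i+j)·(minor ij) (rows/columns in the sector order above):
  C_11 = (0.70)(0.90) − (-0.25)(-0.35) = 0.5425
  C_12 = −[(-0.40)(0.90) − (-0.25)(-0.40)] = 0.4600
  C_13 = (-0.40)(-0.35) − (0.70)(-0.40) = 0.4200
  C_21 = −[(-0.10)(0.90) − (-0.40)(-0.35)] = 0.2300
  C_22 = (0.90)(0.90) − (-0.40)(-0.40) = 0.6500
  C_23 = −[(0.90)(-0.35) − (-0.10)(-0.40)] = 0.3550
  C_31 = (-0.10)(-0.25) − (-0.40)(0.70) = 0.3050
  C_32 = −[(0.90)(-0.25) − (-0.40)(-0.40)] = 0.3850
  C_33 = (0.90)(0.70) − (-0.10)(-0.40) = 0.5900
det(I−A) = Σ_j (I−A)_1j·C_1j = (0.90)(0.5425) + (-0.10)(0.4600) + (-0.40)(0.4200) = 0.27425
adj(I−A) = Cᵀ =
  [ 0.5425   0.2300   0.3050]
  [ 0.4600   0.6500   0.3850]
  [ 0.4200   0.3550   0.5900]
(I − A)⁻¹ = adj(I−A) / det(I−A) ≈
  [   1.9781     0.8387     1.1121]
  [   1.6773     2.3701     1.4038]
  [   1.5314     1.2944     2.1513]
Δx = (I − A)⁻¹ Δd with Δd having -100 in the Fishing component and 0 elsewhere.
So Δx_1 = L_11 · (-100), where L_11 = adj(I−A)_11 / det(I−A) = 0.5425 / 0.27425.
Δx_1 = 0.5425 × (-100) / 0.27425 = -54.25 / 0.27425 ≈ -197.8.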